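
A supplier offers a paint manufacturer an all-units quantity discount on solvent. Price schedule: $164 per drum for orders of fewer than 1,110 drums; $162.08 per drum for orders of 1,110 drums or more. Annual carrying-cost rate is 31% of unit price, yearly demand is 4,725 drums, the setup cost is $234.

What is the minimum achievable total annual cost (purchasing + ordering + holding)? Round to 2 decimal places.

H₁ = 31%×$164 = $50.8400;  H₂ = 31%×$162.08 = $50.2448
EOQ₁ = √(2×4,725×234/50.8400) = 208.56  (< 1,110, feasible at tier 1)
EOQ₂ = √(2×4,725×234/50.2448) = 209.79  (< 1,110 → use Q = 1,110 at tier-2 price)
TC(tier 1 (EOQ₁), Q≈208.6) = $785,502.95
TC(tier 2, Q≈1,110.0) = $794,709.95
Minimum at tier 1 (EOQ₁): $785,502.95

$785,502.95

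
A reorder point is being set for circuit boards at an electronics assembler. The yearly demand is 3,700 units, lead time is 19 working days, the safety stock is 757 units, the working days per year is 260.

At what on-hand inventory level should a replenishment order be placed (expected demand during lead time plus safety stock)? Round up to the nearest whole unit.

Daily demand d = 3,700 / 260 = 14.231 units/day
Demand during lead time = 14.231 × 19 = 270.38
Reorder point = 270.38 + 757 = 1,027.38 → round up

1,028 units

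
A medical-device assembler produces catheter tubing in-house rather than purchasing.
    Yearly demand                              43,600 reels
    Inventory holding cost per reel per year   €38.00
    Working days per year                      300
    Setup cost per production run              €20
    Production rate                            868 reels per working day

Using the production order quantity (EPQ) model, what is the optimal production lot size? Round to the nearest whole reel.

d = 43,600/300 = 145.3333 reels/day;  effective holding cost H(1 − d/p) = 38·(1 − 145.3333/868) = 31.63748
Q* = √(2DS / H_eff) = √(2·43,600·20 / 31.63748) ≈ 234.79

235 reels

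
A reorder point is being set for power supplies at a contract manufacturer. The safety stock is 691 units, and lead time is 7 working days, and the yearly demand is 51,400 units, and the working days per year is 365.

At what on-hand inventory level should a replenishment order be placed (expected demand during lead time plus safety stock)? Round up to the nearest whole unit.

1,677 units

Daily demand d = 51,400 / 365 = 140.822 units/day
Demand during lead time = 140.822 × 7 = 985.75
Reorder point = 985.75 + 691 = 1,676.75 → round up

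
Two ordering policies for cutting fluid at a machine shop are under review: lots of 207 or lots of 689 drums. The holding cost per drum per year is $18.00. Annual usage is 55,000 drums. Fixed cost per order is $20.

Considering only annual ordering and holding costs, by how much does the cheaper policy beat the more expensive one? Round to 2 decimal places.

TC(Q) = (D/Q)S + (Q/2)H
TC(207) = (55,000/207)×20 + (207/2)×18 = $7,177.01
TC(689) = (55,000/689)×20 + (689/2)×18 = $7,797.52
|ΔTC| = |$7,177.01 − $7,797.52| = $620.51

$620.51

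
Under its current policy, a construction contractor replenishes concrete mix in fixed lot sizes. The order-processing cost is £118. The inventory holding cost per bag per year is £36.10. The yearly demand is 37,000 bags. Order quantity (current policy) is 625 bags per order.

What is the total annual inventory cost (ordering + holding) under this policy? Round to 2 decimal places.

£18,266.85

Orders/yr = 37,000/625 = 59.200; ordering cost = 59.200 × £118 = £6,985.60
Average inventory = 625/2 = 312.5; holding cost = 312.5 × £36.1 = £11,281.25
Total = £6,985.60 + £11,281.25 = £18,266.85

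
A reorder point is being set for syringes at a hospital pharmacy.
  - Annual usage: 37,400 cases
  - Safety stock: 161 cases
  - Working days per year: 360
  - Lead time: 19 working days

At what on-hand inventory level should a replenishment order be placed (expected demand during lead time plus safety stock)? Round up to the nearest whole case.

2,135 cases

Daily demand d = 37,400 / 360 = 103.889 cases/day
Demand during lead time = 103.889 × 19 = 1,973.89
Reorder point = 1,973.89 + 161 = 2,134.89 → round up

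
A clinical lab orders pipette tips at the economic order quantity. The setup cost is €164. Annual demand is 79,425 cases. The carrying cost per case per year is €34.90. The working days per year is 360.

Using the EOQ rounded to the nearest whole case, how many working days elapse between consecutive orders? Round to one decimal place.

3.9 days

2DS/H = 2·79,425·164/34.9 = 746,458.45
EOQ = √746,458.45 ≈ 863.98 → Q = 864 cases
Days between orders = 360 / (D/Q) = 360 / 91.927 ≈ 3.916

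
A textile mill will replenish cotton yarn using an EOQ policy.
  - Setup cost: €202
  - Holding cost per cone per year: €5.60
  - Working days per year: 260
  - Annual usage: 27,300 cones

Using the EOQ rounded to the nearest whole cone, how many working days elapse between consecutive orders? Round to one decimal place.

13.4 days

2DS/H = 2·27,300·202/5.6 = 1,969,500.00
EOQ = √1,969,500.00 ≈ 1,403.39 → Q = 1,403 cones
Cycle time = (working days × Q)/D = (260 × 1,403) / 27,300 = 13.362 days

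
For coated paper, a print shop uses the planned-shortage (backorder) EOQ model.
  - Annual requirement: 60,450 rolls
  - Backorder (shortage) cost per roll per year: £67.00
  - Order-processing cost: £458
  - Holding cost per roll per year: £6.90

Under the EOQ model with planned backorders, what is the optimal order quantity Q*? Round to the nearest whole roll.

Basic EOQ = √(2·60,450·458/6.9) = 2,832.835
Backorder adjustment √((H+b)/b) = √((6.9+67)/67) = 1.0502
Q* = 2,832.835 × 1.0502 ≈ 2,975.13

2,975 rolls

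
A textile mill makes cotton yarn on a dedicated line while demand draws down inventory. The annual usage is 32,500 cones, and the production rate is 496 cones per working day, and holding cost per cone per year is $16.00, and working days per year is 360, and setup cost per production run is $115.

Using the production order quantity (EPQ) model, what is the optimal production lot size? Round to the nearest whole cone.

d = 32,500/360 = 90.2778 cones/day;  effective holding cost H(1 − d/p) = 16·(1 − 90.2778/496) = 13.08781
Q* = √(2DS / H_eff) = √(2·32,500·115 / 13.08781) ≈ 755.74

756 cones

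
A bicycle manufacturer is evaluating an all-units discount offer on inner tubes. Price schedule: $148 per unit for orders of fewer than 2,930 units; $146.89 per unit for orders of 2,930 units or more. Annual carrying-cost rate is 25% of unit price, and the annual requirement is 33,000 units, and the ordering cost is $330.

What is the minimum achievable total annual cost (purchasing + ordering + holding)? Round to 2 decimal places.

$4,904,885.19

H₁ = 25%×$148 = $37.0000;  H₂ = 25%×$146.89 = $36.7225
EOQ₁ = √(2×33,000×330/37.0000) = 767.23  (< 2,930, feasible at tier 1)
EOQ₂ = √(2×33,000×330/36.7225) = 770.13  (< 2,930 → use Q = 2,930 at tier-2 price)
TC(tier 1 (EOQ₁), Q≈767.2) = $4,912,387.67
TC(tier 2, Q≈2,930.0) = $4,904,885.19
Minimum at tier 2: $4,904,885.19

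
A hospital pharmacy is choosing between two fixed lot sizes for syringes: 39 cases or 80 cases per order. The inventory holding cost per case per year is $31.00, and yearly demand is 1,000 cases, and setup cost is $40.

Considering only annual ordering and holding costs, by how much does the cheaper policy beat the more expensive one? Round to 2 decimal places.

$109.86

TC(Q) = (D/Q)S + (Q/2)H
TC(39) = (1,000/39)×40 + (39/2)×31 = $1,630.14
TC(80) = (1,000/80)×40 + (80/2)×31 = $1,740.00
Cheaper: Q = 39.  Difference = $109.86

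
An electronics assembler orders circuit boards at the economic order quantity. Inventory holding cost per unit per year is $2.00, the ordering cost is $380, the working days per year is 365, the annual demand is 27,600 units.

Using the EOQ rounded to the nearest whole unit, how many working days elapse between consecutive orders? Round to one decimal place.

42.8 days

2DS/H = 2·27,600·380/2 = 10,488,000.00
EOQ = √10,488,000.00 ≈ 3,238.52 → Q = 3,239 units
T = Q/D × 365 days = 3,239/27,600 × 365 = 42.835 days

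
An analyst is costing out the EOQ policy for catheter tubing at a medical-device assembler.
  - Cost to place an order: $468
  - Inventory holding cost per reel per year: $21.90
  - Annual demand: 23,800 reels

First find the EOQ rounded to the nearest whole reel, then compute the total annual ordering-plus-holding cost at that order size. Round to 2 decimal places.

$22,087.60

Optimal lot size Q* = (2 × 23,800 × $468 / $21.9)^½ ≈ 1,008.57 → Q = 1,009 reels
Annual ordering cost = (D/Q)·S = (23,800/1,009) × 468 = $11,039.05
Annual holding cost  = (Q/2)·H = (1,009/2) × 21.9 = $11,048.55
Total = $11,039.05 + $11,048.55 = $22,087.60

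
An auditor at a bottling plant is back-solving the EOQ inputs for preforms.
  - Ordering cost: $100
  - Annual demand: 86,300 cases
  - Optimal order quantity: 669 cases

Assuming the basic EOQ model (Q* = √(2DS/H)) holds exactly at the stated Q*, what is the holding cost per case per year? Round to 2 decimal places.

From Q* = √(2DS/H) ⇒ Q*² = 2DS/H.
H = 2DS / Q² = 2 × 86,300 × 100 / 669² = 38.5646

$38.56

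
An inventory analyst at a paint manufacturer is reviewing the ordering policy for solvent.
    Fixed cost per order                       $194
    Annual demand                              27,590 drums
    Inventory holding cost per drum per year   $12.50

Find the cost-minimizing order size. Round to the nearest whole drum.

925 drums

Optimal lot size Q* = (2 × 27,590 × $194 / $12.5)^½ ≈ 925.42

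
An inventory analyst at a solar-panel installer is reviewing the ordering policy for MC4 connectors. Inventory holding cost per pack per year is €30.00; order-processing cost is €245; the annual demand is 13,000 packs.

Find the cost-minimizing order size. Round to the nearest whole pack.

EOQ = √(2DS/H) = √(2 × 13,000 × 245 / 30)
    = √(212,333.33) ≈ 460.80

461 packs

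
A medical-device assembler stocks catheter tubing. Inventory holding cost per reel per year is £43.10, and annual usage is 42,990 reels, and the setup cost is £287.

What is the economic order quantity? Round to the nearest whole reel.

757 reels

EOQ = √(2DS/H) = √(2 × 42,990 × 287 / 43.1)
    = √(572,535.03) ≈ 756.66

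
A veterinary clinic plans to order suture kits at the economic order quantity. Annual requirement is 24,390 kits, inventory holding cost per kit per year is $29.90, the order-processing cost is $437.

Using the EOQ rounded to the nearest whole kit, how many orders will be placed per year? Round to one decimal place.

28.9 orders per year

EOQ = √(2DS/H) = √(2 × 24,390 × 437 / 29.9)
    = √(712,938.46) ≈ 844.36 → Q = 844
Orders per year = D/Q = 24,390 / 844 = 28.898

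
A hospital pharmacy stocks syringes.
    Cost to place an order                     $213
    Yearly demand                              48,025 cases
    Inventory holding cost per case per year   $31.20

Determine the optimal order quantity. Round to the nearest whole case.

810 cases

EOQ = √(2DS/H) = √(2 × 48,025 × 213 / 31.2)
    = √(655,725.96) ≈ 809.77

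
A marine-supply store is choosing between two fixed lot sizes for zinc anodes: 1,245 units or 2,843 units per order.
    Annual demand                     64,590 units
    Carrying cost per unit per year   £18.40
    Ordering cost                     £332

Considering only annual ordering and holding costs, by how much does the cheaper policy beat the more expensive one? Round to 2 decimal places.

£5,020.29

For each Q, cost = (D/Q)·S + (Q/2)·H.
TC(1,245) = (64,590/1,245)×332 + (1,245/2)×18.4 = £28,678.00
TC(2,843) = (64,590/2,843)×332 + (2,843/2)×18.4 = £33,698.29
Cheaper: Q = 1,245.  Difference = £5,020.29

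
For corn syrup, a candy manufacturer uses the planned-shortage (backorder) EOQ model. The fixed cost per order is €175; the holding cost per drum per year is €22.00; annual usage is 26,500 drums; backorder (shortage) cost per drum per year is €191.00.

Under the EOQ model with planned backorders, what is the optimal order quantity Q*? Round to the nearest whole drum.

Q* = √(2DS/H) · √((H + b)/b)
   = √(2 × 26,500 × 175 / 22) · √((22 + 191) / 191)
   = 649.300 × 1.0560 ≈ 685.68

686 drums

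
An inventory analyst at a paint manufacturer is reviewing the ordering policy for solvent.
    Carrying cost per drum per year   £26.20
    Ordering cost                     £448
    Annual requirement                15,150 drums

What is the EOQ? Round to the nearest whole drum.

2DS/H = 2·15,150·448/26.2 = 518,106.87
EOQ = √518,106.87 ≈ 719.80

720 drums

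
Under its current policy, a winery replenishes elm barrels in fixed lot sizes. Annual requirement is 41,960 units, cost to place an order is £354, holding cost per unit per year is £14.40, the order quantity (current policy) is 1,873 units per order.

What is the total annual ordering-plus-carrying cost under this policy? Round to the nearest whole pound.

Ordering: D/Q × S = 41,960/1,873 × £354 = £7,930.51
Holding:  Q/2 × H = 1,873/2 × £14.4 = £13,485.60
Total = £7,930.51 + £13,485.60 = £21,416.11

£21,416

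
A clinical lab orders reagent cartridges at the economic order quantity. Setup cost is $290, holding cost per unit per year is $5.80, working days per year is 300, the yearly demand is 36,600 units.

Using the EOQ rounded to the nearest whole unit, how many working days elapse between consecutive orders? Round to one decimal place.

15.7 days

Optimal lot size Q* = (2 × 36,600 × $290 / $5.8)^½ ≈ 1,913.11 → Q = 1,913 units
Cycle time = (working days × Q)/D = (300 × 1,913) / 36,600 = 15.680 days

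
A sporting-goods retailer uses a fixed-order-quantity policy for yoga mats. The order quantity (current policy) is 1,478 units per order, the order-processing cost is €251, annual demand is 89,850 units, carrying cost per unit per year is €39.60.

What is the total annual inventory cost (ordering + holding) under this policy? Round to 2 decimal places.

€44,523.09

Annual ordering cost = (D/Q)·S = (89,850/1,478) × 251 = €15,258.69
Annual holding cost  = (Q/2)·H = (1,478/2) × 39.6 = €29,264.40
Total = €15,258.69 + €29,264.40 = €44,523.09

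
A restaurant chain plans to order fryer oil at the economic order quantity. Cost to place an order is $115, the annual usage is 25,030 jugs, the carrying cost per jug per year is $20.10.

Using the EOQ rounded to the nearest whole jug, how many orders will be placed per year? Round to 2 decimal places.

46.79 orders per year

EOQ = √(2DS/H) = √(2 × 25,030 × 115 / 20.1)
    = √(286,412.94) ≈ 535.18 → Q = 535
N = D/Q = 25,030/535 ≈ 46.785 orders/yr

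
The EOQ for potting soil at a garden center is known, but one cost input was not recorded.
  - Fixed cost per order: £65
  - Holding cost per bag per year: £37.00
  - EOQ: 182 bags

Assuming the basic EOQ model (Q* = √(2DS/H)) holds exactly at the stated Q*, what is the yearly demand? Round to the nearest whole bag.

EOQ relation: Q² = 2DS/H, so rearrange for the unknown.
D = Q²H / (2S) = 182² × 37 / (2 × 65) = 9,427.60

9,428 bags per year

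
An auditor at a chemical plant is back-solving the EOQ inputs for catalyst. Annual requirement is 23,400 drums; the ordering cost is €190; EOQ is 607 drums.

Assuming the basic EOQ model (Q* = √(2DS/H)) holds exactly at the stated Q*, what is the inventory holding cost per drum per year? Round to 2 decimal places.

Since Q* = (2DS/H)^½, squaring gives Q*²·H = 2DS.
H = 2DS / Q² = 2 × 23,400 × 190 / 607² = 24.1336

€24.13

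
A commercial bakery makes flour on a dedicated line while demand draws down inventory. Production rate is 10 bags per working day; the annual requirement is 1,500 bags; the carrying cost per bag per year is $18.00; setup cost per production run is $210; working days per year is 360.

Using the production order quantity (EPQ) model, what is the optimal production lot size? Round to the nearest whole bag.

d = 1,500/360 = 4.1667 bags/day;  effective holding cost H(1 − d/p) = 18·(1 − 4.1667/10) = 10.50000
Q* = √(2DS / H_eff) = √(2·1,500·210 / 10.50000) ≈ 244.95

245 bags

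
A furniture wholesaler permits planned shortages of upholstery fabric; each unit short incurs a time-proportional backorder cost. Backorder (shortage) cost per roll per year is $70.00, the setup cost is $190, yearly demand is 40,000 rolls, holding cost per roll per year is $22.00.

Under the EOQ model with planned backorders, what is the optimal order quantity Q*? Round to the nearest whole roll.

Basic EOQ = √(2·40,000·190/22) = 831.209
Backorder adjustment √((H+b)/b) = √((22+70)/70) = 1.1464
Q* = 831.209 × 1.1464 ≈ 952.92

953 rolls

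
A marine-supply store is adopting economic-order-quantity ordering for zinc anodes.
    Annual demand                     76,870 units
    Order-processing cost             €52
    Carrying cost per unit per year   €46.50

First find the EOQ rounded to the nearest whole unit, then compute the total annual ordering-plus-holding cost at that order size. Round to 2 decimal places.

2DS/H = 2·76,870·52/46.5 = 171,924.30
EOQ = √171,924.30 ≈ 414.64 → Q = 415 units
Ordering: D/Q × S = 76,870/415 × €52 = €9,631.90
Holding:  Q/2 × H = 415/2 × €46.5 = €9,648.75
Total = €9,631.90 + €9,648.75 = €19,280.65

€19,280.65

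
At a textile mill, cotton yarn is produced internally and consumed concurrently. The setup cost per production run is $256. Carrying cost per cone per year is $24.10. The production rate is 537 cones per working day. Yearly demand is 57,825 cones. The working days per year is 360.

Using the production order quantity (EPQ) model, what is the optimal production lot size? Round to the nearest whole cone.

1,324 cones

d = 57,825/360 = 160.6250 cones/day;  effective holding cost H(1 − d/p) = 24.1·(1 − 160.6250/537) = 16.89132
Q* = √(2DS / H_eff) = √(2·57,825·256 / 16.89132) ≈ 1,323.92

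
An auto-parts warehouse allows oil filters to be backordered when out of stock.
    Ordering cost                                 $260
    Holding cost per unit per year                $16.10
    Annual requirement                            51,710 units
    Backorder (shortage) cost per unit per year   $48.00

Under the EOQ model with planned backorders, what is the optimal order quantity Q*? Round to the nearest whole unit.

1,493 units

Q* = √(2DS/H) · √((H + b)/b)
   = √(2 × 51,710 × 260 / 16.1) · √((16.1 + 48) / 48)
   = 1,292.338 × 1.1556 ≈ 1,493.43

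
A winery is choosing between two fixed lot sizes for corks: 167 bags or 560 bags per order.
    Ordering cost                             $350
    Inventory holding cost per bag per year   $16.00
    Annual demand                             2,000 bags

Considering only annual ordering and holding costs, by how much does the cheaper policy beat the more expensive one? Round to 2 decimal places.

$202.38

Annual cost at Q: ordering D·S/Q plus holding Q·H/2.
TC(167) = (2,000/167)×350 + (167/2)×16 = $5,527.62
TC(560) = (2,000/560)×350 + (560/2)×16 = $5,730.00
Lots of 167 are cheaper by $202.38.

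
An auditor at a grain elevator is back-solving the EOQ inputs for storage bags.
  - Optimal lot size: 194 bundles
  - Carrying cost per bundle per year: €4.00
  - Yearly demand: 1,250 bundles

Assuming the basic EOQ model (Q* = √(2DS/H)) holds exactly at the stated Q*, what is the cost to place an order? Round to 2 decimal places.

€60.22

EOQ relation: Q² = 2DS/H, so rearrange for the unknown.
S = Q²H / (2D) = 194² × 4 / (2 × 1,250) = 60.2176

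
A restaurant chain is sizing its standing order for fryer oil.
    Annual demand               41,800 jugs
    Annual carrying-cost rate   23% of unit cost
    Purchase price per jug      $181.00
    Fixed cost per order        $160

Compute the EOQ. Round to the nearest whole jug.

H = i·C = 0.23 × $181 = $41.6300 per jug-year
EOQ = √(2DS/H) = √(2 × 41,800 × 160 / 41.63)
    = √(321,306.75) ≈ 566.84

567 jugs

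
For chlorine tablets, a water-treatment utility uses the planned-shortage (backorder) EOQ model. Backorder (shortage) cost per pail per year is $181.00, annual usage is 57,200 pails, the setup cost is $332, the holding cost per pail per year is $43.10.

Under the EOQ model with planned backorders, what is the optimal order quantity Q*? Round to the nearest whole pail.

1,045 pails

Q* = √(2DS/H) · √((H + b)/b)
   = √(2 × 57,200 × 332 / 43.1) · √((43.1 + 181) / 181)
   = 938.736 × 1.1127 ≈ 1,044.54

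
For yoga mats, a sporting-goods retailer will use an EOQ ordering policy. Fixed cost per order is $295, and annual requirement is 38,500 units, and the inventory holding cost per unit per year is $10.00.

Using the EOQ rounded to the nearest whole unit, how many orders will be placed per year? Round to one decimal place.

Optimal lot size Q* = (2 × 38,500 × $295 / $10)^½ ≈ 1,507.15 → Q = 1,507
Orders per year = D/Q = 38,500 / 1,507 = 25.547

25.5 orders per year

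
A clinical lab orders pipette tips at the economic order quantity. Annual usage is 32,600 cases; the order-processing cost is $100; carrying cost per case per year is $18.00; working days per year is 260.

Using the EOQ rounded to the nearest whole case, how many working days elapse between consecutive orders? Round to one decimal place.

4.8 days

Q* = √(2·D·S / H) = √(2·32,600·100 / 18) = √362,222.2 ≈ 601.85 → Q = 602 cases
T = Q/D × 260 days = 602/32,600 × 260 = 4.801 days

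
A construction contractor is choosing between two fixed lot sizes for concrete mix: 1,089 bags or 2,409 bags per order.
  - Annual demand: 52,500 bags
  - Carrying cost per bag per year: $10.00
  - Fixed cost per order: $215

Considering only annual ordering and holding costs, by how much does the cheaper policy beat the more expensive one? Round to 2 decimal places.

Annual cost at Q: ordering D·S/Q plus holding Q·H/2.
TC(1,089) = (52,500/1,089)×215 + (1,089/2)×10 = $15,810.01
TC(2,409) = (52,500/2,409)×215 + (2,409/2)×10 = $16,730.55
Cheaper: Q = 1,089.  Difference = $920.54

$920.54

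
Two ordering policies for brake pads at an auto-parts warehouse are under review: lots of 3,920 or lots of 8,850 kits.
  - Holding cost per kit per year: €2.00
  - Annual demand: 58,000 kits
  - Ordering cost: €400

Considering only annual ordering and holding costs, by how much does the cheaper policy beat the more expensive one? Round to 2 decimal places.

€1,633.10

Annual cost at Q: ordering D·S/Q plus holding Q·H/2.
TC(3,920) = (58,000/3,920)×400 + (3,920/2)×2 = €9,838.37
TC(8,850) = (58,000/8,850)×400 + (8,850/2)×2 = €11,471.47
Cheaper: Q = 3,920.  Difference = €1,633.10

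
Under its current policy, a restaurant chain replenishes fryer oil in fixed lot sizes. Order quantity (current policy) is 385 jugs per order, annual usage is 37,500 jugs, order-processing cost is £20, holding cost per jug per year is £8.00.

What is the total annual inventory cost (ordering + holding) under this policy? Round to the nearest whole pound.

Annual ordering cost = (D/Q)·S = (37,500/385) × 20 = £1,948.05
Annual holding cost  = (Q/2)·H = (385/2) × 8 = £1,540.00
Total = £1,948.05 + £1,540.00 = £3,488.05

£3,488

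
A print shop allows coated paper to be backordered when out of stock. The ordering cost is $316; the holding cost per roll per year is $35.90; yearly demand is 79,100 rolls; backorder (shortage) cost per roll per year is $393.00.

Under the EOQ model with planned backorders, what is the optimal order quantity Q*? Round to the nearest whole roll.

Q* = √(2DS/H) · √((H + b)/b)
   = √(2 × 79,100 × 316 / 35.9) · √((35.9 + 393) / 393)
   = 1,180.048 × 1.0447 ≈ 1,232.77

1,233 rolls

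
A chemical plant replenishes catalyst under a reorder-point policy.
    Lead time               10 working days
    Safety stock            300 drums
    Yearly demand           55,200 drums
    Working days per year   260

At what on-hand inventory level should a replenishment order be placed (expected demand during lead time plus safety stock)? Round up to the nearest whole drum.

2,424 drums

Daily demand d = 55,200 / 260 = 212.308 drums/day
Demand during lead time = 212.308 × 10 = 2,123.08
Reorder point = 2,123.08 + 300 = 2,423.08 → round up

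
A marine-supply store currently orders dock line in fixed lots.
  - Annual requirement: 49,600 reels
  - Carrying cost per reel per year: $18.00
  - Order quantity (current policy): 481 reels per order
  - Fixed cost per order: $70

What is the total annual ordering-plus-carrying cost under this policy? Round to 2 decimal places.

$11,547.30

Ordering: D/Q × S = 49,600/481 × $70 = $7,218.30
Holding:  Q/2 × H = 481/2 × $18 = $4,329.00
Total = $7,218.30 + $4,329.00 = $11,547.30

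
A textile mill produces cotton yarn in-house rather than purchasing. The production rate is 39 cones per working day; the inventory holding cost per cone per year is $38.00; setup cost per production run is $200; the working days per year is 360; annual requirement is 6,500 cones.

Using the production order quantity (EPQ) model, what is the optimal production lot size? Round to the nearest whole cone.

Daily demand d = 6,500/360 = 18.056; p = 39; 1 − d/p = 0.53704
EPQ = √(2DS / (H(1 − d/p)))
    = √(2 × 6,500 × 200 / (38 × 0.53704)) ≈ 356.94

357 cones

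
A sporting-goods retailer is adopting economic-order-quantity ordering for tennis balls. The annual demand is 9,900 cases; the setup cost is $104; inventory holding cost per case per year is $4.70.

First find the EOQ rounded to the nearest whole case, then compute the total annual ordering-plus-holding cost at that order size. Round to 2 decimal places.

EOQ = √(2DS/H) = √(2 × 9,900 × 104 / 4.7)
    = √(438,127.66) ≈ 661.91 → Q = 662 cases
Annual ordering cost = (D/Q)·S = (9,900/662) × 104 = $1,555.29
Annual holding cost  = (Q/2)·H = (662/2) × 4.7 = $1,555.70
Total = $1,555.29 + $1,555.70 = $3,110.99

$3,110.99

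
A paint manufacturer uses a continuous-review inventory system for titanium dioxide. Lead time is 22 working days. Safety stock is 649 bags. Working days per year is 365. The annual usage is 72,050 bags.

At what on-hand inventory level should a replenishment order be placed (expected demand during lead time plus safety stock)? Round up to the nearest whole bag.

Daily demand d = 72,050 / 365 = 197.397 bags/day
Demand during lead time = 197.397 × 22 = 4,342.74
Reorder point = 4,342.74 + 649 = 4,991.74 → round up

4,992 bags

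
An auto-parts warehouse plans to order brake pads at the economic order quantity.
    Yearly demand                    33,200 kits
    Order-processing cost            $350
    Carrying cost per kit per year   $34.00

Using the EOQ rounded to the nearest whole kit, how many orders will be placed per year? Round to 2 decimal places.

40.15 orders per year

EOQ = √(2DS/H) = √(2 × 33,200 × 350 / 34)
    = √(683,529.41) ≈ 826.76 → Q = 827
N = D/Q = 33,200/827 ≈ 40.145 orders/yr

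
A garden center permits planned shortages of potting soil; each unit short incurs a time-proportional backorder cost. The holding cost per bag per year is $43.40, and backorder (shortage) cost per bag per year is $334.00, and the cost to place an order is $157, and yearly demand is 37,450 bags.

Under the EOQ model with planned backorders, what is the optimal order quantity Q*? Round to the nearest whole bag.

553 bags

Basic EOQ = √(2·37,450·157/43.4) = 520.530
Backorder adjustment √((H+b)/b) = √((43.4+334)/334) = 1.0630
Q* = 520.530 × 1.0630 ≈ 553.32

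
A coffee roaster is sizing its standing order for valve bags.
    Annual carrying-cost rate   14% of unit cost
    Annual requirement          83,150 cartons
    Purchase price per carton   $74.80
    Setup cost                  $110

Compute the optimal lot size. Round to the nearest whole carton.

Carrying cost H = $74.8 × 14% = $10.4720/carton/yr
Optimal lot size Q* = (2 × 83,150 × $110 / $10.472)^½ ≈ 1,321.68

1,322 cartons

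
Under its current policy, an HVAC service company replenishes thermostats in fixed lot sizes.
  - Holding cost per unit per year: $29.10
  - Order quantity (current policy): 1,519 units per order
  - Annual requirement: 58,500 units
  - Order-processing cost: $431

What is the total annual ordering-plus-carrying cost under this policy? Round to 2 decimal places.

Ordering: D/Q × S = 58,500/1,519 × $431 = $16,598.75
Holding:  Q/2 × H = 1,519/2 × $29.1 = $22,101.45
Total = $16,598.75 + $22,101.45 = $38,700.20

$38,700.20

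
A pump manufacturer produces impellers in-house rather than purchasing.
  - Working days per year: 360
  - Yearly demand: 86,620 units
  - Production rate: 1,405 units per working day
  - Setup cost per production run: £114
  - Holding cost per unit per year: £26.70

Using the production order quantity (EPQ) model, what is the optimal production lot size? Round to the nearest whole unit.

945 units

d = 86,620/360 = 240.6111 units/day;  effective holding cost H(1 − d/p) = 26.7·(1 − 240.6111/1405) = 22.12753
Q* = √(2DS / H_eff) = √(2·86,620·114 / 22.12753) ≈ 944.74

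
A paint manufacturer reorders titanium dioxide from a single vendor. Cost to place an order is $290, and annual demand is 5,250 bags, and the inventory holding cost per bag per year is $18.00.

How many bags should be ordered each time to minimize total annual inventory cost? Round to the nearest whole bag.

411 bags

EOQ = √(2DS/H) = √(2 × 5,250 × 290 / 18)
    = √(169,166.67) ≈ 411.30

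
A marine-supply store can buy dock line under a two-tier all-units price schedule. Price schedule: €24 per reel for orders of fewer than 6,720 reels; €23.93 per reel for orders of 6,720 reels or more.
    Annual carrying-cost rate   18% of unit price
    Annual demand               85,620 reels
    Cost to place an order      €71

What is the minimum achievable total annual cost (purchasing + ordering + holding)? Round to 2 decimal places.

H₁ = 18%×€24 = €4.3200;  H₂ = 18%×€23.93 = €4.3074
EOQ₁ = √(2×85,620×71/4.3200) = 1,677.61  (< 6,720, feasible at tier 1)
EOQ₂ = √(2×85,620×71/4.3074) = 1,680.06  (< 6,720 → use Q = 6,720 at tier-2 price)
TC(tier 1 (EOQ₁), Q≈1,677.6) = €2,062,127.26
TC(tier 2, Q≈6,720.0) = €2,064,264.08
Minimum at tier 1 (EOQ₁): €2,062,127.26

€2,062,127.26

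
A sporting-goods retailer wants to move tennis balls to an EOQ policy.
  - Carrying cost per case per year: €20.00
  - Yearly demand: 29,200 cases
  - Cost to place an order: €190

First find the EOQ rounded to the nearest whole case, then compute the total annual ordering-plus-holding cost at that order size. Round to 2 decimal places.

€14,896.98

Optimal lot size Q* = (2 × 29,200 × €190 / €20)^½ ≈ 744.85 → Q = 745 cases
Orders/yr = 29,200/745 = 39.195; ordering cost = 39.195 × €190 = €7,446.98
Average inventory = 745/2 = 372.5; holding cost = 372.5 × €20 = €7,450.00
Total = €7,446.98 + €7,450.00 = €14,896.98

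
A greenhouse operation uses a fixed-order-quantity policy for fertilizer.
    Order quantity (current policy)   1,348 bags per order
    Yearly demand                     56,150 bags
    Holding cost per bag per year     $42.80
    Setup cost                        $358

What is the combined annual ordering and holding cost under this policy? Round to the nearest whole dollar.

$43,759

Ordering: D/Q × S = 56,150/1,348 × $358 = $14,912.24
Holding:  Q/2 × H = 1,348/2 × $42.8 = $28,847.20
Total = $14,912.24 + $28,847.20 = $43,759.44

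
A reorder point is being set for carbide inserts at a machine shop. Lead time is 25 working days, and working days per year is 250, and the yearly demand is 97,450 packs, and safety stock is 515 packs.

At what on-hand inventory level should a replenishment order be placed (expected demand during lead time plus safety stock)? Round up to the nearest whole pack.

10,260 packs

Daily demand d = 97,450 / 250 = 389.800 packs/day
Demand during lead time = 389.800 × 25 = 9,745.00
Reorder point = 9,745.00 + 515 = 10,260.00 → round up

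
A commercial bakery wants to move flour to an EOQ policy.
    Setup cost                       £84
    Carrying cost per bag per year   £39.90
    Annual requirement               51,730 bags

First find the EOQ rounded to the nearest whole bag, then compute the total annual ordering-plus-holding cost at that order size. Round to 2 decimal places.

EOQ = √(2DS/H) = √(2 × 51,730 × 84 / 39.9)
    = √(217,810.53) ≈ 466.70 → Q = 467 bags
Orders/yr = 51,730/467 = 110.771; ordering cost = 110.771 × £84 = £9,304.75
Average inventory = 467/2 = 233.5; holding cost = 233.5 × £39.9 = £9,316.65
Total = £9,304.75 + £9,316.65 = £18,621.40

£18,621.40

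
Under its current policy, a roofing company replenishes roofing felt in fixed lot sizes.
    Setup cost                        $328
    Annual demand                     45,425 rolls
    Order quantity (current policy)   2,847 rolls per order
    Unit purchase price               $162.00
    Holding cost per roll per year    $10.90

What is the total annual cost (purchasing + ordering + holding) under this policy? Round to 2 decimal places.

$7,379,599.52

Annual ordering cost = (D/Q)·S = (45,425/2,847) × 328 = $5,233.37
Annual holding cost  = (Q/2)·H = (2,847/2) × 10.9 = $15,516.15
Purchase cost = D·C = 45,425 × 162 = $7,358,850.00
Total = $5,233.37 + $15,516.15 + $7,358,850.00 = $7,379,599.52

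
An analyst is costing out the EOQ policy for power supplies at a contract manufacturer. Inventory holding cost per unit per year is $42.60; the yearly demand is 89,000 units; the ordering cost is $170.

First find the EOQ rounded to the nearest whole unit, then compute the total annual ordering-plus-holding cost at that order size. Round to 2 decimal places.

$35,903.71

EOQ = √(2DS/H) = √(2 × 89,000 × 170 / 42.6)
    = √(710,328.64) ≈ 842.81 → Q = 843 units
Ordering: D/Q × S = 89,000/843 × $170 = $17,947.81
Holding:  Q/2 × H = 843/2 × $42.6 = $17,955.90
Total = $17,947.81 + $17,955.90 = $35,903.71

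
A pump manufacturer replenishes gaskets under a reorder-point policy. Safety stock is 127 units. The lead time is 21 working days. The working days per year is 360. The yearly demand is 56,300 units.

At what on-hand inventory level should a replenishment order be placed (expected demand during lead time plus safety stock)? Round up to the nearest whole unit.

3,412 units

Daily demand d = 56,300 / 360 = 156.389 units/day
Demand during lead time = 156.389 × 21 = 3,284.17
Reorder point = 3,284.17 + 127 = 3,411.17 → round up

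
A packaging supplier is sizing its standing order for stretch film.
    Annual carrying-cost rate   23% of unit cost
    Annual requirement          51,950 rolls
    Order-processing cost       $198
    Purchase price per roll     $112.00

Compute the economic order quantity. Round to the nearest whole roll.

H = i·C = 0.23 × $112 = $25.7600 per roll-year
Optimal lot size Q* = (2 × 51,950 × $198 / $25.76)^½ ≈ 893.65

894 rolls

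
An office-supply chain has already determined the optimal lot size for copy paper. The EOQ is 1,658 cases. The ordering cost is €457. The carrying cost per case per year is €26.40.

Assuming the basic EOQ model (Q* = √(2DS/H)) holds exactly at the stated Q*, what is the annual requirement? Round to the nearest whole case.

Since Q* = (2DS/H)^½, squaring gives Q*²·H = 2DS.
D = Q²H / (2S) = 1,658² × 26.4 / (2 × 457) = 79,401.15

79,401 cases per year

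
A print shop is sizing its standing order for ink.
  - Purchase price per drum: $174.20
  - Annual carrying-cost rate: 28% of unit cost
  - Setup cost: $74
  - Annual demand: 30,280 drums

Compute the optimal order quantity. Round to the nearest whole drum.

Holding cost per drum per year: H = 28% × $174.2 = $48.7760
Q* = √(2·D·S / H) = √(2·30,280·74 / 48.776) = √91,878.0 ≈ 303.11

303 drums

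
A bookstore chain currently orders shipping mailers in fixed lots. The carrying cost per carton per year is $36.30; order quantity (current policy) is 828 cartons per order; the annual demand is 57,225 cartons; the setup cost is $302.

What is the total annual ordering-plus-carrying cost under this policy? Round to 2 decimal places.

$35,900.12

Ordering: D/Q × S = 57,225/828 × $302 = $20,871.92
Holding:  Q/2 × H = 828/2 × $36.3 = $15,028.20
Total = $20,871.92 + $15,028.20 = $35,900.12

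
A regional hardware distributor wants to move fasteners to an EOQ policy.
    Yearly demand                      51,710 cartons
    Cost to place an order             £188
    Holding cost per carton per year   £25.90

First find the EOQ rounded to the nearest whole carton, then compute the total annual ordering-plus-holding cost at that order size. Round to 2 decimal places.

EOQ = √(2DS/H) = √(2 × 51,710 × 188 / 25.9)
    = √(750,693.44) ≈ 866.43 → Q = 866 cartons
Orders/yr = 51,710/866 = 59.711; ordering cost = 59.711 × £188 = £11,225.73
Average inventory = 866/2 = 433; holding cost = 433 × £25.9 = £11,214.70
Total = £11,225.73 + £11,214.70 = £22,440.43

£22,440.43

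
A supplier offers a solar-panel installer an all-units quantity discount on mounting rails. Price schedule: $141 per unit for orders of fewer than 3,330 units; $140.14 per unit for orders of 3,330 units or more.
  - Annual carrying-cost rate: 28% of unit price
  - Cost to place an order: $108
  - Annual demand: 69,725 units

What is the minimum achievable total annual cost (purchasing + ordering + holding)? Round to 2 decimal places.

H₁ = 28%×$141 = $39.4800;  H₂ = 28%×$140.14 = $39.2392
EOQ₁ = √(2×69,725×108/39.4800) = 617.64  (< 3,330, feasible at tier 1)
EOQ₂ = √(2×69,725×108/39.2392) = 619.53  (< 3,330 → use Q = 3,330 at tier-2 price)
TC(tier 1 (EOQ₁), Q≈617.6) = $9,855,609.27
TC(tier 2, Q≈3,330.0) = $9,838,856.12
Minimum at tier 2: $9,838,856.12

$9,838,856.12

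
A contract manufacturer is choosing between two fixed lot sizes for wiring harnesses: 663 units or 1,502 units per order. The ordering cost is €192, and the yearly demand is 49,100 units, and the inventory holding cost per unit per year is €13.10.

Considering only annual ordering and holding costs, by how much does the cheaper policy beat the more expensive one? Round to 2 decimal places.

€2,447.12

TC(Q) = (D/Q)S + (Q/2)H
TC(663) = (49,100/663)×192 + (663/2)×13.1 = €18,561.65
TC(1,502) = (49,100/1,502)×192 + (1,502/2)×13.1 = €16,114.53
|ΔTC| = |€18,561.65 − €16,114.53| = €2,447.12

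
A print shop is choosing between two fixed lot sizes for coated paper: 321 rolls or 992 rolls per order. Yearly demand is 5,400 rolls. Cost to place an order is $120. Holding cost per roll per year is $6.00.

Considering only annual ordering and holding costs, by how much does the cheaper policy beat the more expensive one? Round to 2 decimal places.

$647.53

TC(Q) = (D/Q)S + (Q/2)H
TC(321) = (5,400/321)×120 + (321/2)×6 = $2,981.69
TC(992) = (5,400/992)×120 + (992/2)×6 = $3,629.23
|ΔTC| = |$2,981.69 − $3,629.23| = $647.53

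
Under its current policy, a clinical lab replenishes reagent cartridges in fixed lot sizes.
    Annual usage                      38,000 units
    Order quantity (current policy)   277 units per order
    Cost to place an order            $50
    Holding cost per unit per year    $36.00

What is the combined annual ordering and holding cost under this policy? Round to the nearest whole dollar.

$11,845

Orders/yr = 38,000/277 = 137.184; ordering cost = 137.184 × $50 = $6,859.21
Average inventory = 277/2 = 138.5; holding cost = 138.5 × $36 = $4,986.00
Total = $6,859.21 + $4,986.00 = $11,845.21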